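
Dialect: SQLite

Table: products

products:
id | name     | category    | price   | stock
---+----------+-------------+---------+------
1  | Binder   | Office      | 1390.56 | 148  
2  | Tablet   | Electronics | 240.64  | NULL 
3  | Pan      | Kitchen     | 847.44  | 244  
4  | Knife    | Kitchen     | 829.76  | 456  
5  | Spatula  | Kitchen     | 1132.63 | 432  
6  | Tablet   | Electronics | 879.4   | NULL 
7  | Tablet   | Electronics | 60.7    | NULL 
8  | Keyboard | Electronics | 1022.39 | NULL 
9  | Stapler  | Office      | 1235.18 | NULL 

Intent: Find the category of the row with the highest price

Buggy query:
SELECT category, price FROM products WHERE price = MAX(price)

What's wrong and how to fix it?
Bug: WHERE is evaluated per row; an aggregate over the whole table isn't defined there

Fix: Wrap MAX in a scalar subquery so WHERE compares against a single value

Corrected query:
SELECT category, price FROM products WHERE price = (SELECT MAX(price) FROM products)

Result:
category | price  
---------+--------
Office   | 1390.56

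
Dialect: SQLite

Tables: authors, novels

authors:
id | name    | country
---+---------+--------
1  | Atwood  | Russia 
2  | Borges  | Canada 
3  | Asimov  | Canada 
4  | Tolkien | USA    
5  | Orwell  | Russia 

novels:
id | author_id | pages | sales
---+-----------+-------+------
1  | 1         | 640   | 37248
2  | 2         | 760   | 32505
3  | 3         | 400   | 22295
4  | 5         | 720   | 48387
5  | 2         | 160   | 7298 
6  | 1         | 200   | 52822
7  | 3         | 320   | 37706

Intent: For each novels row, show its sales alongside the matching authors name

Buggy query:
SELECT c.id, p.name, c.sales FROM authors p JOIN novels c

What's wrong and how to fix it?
Bug: Missing join condition: each novels row is matched to all authors rows instead of just its own

Fix: Specify the join condition linking the foreign key to the parent id

Corrected query:
SELECT c.id, p.name, c.sales FROM authors p JOIN novels c ON c.author_id = p.id

Result:
id | name   | sales
---+--------+------
1  | Atwood | 37248
2  | Borges | 32505
3  | Asimov | 22295
4  | Orwell | 48387
5  | Borges | 7298 
6  | Atwood | 52822
7  | Asimov | 37706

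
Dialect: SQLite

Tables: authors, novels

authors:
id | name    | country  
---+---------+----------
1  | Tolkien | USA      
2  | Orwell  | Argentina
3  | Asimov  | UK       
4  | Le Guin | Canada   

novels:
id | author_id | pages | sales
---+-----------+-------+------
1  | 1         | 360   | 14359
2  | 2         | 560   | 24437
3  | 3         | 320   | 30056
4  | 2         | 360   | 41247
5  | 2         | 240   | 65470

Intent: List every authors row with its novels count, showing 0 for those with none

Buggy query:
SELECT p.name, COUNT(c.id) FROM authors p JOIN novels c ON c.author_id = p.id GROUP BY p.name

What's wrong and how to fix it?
Bug: INNER JOIN drops authors rows that have no matching novels rows

Fix: Switch to LEFT JOIN to retain unmatched parent rows

Corrected query:
SELECT p.name, COUNT(c.id) FROM authors p LEFT JOIN novels c ON c.author_id = p.id GROUP BY p.name

Result:
name    | COUNT(c.id)
--------+------------
Asimov  | 1          
Le Guin | 0          
Orwell  | 3          
Tolkien | 1          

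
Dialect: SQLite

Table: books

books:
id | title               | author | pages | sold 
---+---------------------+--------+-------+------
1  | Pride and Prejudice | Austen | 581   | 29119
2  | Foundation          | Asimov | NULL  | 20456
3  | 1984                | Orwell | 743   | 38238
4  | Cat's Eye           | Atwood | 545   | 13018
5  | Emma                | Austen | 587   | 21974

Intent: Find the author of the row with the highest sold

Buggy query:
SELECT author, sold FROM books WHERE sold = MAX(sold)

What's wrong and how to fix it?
Bug: WHERE is evaluated per row; an aggregate over the whole table isn't defined there

Fix: Use a subquery: WHERE sold = (SELECT MAX(sold) FROM books)

Corrected query:
SELECT author, sold FROM books WHERE sold = (SELECT MAX(sold) FROM books)

Result:
author | sold 
-------+------
Orwell | 38238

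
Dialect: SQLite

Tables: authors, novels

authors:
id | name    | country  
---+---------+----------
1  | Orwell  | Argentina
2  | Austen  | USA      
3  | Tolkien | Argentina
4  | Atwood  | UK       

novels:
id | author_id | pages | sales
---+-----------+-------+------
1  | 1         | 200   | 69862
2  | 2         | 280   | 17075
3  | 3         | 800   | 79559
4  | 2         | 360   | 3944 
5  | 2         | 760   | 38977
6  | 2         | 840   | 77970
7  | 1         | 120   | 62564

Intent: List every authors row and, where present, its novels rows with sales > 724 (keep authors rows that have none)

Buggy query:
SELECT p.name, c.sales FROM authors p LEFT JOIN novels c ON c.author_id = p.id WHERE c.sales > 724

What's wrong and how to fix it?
Bug: A WHERE condition on the right-hand table after LEFT JOIN drops unmatched parents

Fix: Put 'c.sales > 724' in the JOIN's ON clause instead of WHERE

Corrected query:
SELECT p.name, c.sales FROM authors p LEFT JOIN novels c ON c.author_id = p.id AND c.sales > 724

Result:
name    | sales
--------+------
Orwell  | 62564
Orwell  | 69862
Austen  | 3944 
Austen  | 17075
Austen  | 38977
Austen  | 77970
Tolkien | 79559
Atwood  | NULL 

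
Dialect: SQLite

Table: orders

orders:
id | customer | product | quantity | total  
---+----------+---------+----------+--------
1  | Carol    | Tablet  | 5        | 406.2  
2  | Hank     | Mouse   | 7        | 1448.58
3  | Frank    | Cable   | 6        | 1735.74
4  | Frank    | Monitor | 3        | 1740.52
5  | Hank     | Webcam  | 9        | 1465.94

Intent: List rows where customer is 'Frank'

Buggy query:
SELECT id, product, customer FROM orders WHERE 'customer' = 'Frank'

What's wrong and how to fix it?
Bug: Single quotes denote string literals in SQL; the column name is being compared as a constant string

Fix: Remove the quotes around the column name (or use double quotes for an identifier)

Corrected query:
SELECT id, product, customer FROM orders WHERE customer = 'Frank'

Result:
id | product | customer
---+---------+---------
3  | Cable   | Frank   
4  | Monitor | Frank   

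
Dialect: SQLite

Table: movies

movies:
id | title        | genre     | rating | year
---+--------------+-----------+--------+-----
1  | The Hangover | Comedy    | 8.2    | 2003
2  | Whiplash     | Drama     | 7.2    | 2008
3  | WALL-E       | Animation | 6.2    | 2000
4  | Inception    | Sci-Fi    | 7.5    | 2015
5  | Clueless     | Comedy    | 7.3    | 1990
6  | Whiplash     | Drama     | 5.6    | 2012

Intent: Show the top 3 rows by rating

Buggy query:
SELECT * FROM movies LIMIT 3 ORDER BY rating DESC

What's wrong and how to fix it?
Bug: LIMIT must come after ORDER BY

Fix: Swap the clauses: ORDER BY first, then LIMIT

Corrected query:
SELECT * FROM movies ORDER BY rating DESC LIMIT 3

Result:
id | title        | genre  | rating | year
---+--------------+--------+--------+-----
1  | The Hangover | Comedy | 8.2    | 2003
4  | Inception    | Sci-Fi | 7.5    | 2015
5  | Clueless     | Comedy | 7.3    | 1990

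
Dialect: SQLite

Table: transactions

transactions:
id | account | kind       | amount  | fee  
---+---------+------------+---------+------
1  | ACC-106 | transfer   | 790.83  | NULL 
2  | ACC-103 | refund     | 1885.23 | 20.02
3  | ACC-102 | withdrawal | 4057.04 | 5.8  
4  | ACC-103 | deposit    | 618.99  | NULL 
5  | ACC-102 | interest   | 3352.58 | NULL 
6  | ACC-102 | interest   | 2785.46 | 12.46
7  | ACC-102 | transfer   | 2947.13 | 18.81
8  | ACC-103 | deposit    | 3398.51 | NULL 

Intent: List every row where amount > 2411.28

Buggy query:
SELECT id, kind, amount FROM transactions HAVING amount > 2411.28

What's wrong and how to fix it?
Bug: This is a non-aggregate query (no GROUP BY, no aggregates), so in SQLite the HAVING clause is invalid here; a row-level condition belongs in WHERE

Fix: Use WHERE for row-level filtering

Corrected query:
SELECT id, kind, amount FROM transactions WHERE amount > 2411.28

Result:
id | kind       | amount 
---+------------+--------
3  | withdrawal | 4057.04
5  | interest   | 3352.58
6  | interest   | 2785.46
7  | transfer   | 2947.13
8  | deposit    | 3398.51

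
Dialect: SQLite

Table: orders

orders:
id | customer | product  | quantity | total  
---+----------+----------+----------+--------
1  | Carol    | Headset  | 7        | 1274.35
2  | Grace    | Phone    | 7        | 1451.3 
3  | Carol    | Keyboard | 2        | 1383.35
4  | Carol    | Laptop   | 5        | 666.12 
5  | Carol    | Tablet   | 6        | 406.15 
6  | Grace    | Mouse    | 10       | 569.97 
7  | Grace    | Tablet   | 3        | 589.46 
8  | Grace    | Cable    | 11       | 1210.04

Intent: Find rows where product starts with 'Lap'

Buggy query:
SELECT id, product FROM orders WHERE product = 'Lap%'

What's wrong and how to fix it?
Bug: '=' compares the literal string including the % character; pattern matching needs LIKE

Fix: Use LIKE for wildcard pattern matching

Corrected query:
SELECT id, product FROM orders WHERE product LIKE 'Lap%'

Result:
id | product
---+--------
4  | Laptop 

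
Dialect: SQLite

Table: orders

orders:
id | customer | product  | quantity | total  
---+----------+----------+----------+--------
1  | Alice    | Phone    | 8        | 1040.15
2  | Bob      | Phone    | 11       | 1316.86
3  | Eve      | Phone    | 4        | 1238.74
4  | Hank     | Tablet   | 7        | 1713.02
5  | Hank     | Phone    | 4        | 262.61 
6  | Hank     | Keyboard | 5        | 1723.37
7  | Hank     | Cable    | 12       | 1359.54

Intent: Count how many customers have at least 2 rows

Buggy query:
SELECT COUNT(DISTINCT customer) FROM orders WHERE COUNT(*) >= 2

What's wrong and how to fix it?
Bug: COUNT(*) cannot appear in WHERE; the per-group count doesn't exist yet

Fix: Group first with HAVING COUNT(*) >= 2, then COUNT the resulting groups

Corrected query:
SELECT COUNT(*) FROM (SELECT customer FROM orders GROUP BY customer HAVING COUNT(*) >= 2)

Result:
COUNT(*)
--------
1       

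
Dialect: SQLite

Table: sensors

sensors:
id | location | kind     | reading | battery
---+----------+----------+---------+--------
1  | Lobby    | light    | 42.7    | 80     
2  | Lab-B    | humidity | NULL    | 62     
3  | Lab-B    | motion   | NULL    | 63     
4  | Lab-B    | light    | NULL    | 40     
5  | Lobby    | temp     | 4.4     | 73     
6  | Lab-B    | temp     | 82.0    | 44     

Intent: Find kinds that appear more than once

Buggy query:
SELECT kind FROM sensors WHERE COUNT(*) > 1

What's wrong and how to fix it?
Bug: COUNT(*) is an aggregate and cannot be used in WHERE

Fix: GROUP BY kind, then filter groups with HAVING COUNT(*) > 1

Corrected query:
SELECT kind FROM sensors GROUP BY kind HAVING COUNT(*) > 1

Result:
kind 
-----
light
temp 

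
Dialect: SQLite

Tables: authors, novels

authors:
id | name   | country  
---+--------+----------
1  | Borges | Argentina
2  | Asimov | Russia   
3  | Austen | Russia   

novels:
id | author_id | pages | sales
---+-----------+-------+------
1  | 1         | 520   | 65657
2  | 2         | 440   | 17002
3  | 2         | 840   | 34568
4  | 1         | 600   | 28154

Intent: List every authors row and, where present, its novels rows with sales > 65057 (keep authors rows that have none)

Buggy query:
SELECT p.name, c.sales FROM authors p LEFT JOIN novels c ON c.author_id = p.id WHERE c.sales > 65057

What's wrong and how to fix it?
Bug: A WHERE condition on the right-hand table after LEFT JOIN drops unmatched parents

Fix: Move the right-table condition into the ON clause so unmatched parents are kept

Corrected query:
SELECT p.name, c.sales FROM authors p LEFT JOIN novels c ON c.author_id = p.id AND c.sales > 65057

Result:
name   | sales
-------+------
Borges | 65657
Asimov | NULL 
Austen | NULL 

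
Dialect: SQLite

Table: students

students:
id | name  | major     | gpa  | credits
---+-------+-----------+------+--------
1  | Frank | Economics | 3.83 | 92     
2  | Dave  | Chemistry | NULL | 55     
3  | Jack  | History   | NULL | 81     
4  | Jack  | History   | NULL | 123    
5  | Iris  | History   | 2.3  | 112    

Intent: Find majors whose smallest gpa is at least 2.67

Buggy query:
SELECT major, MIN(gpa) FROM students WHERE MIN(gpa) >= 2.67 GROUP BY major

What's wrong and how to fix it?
Bug: Aggregates like MIN are computed per group after WHERE runs

Fix: Use HAVING for the per-group MIN condition

Corrected query:
SELECT major, MIN(gpa) FROM students GROUP BY major HAVING MIN(gpa) >= 2.67

Result:
major     | MIN(gpa)
----------+---------
Economics | 3.83    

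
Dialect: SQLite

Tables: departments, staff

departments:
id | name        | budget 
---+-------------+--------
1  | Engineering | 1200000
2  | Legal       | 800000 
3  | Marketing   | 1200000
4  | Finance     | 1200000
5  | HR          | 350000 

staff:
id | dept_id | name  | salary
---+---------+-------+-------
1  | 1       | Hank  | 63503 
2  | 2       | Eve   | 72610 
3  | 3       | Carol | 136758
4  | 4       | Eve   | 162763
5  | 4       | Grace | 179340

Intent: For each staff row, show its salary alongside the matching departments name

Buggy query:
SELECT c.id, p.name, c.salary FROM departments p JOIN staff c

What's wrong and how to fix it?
Bug: JOIN with no ON clause produces a cartesian product; every staff row pairs with every departments row

Fix: Add ON c.dept_id = p.id to the JOIN

Corrected query:
SELECT c.id, p.name, c.salary FROM departments p JOIN staff c ON c.dept_id = p.id

Result:
id | name        | salary
---+-------------+-------
1  | Engineering | 63503 
2  | Legal       | 72610 
3  | Marketing   | 136758
4  | Finance     | 162763
5  | Finance     | 179340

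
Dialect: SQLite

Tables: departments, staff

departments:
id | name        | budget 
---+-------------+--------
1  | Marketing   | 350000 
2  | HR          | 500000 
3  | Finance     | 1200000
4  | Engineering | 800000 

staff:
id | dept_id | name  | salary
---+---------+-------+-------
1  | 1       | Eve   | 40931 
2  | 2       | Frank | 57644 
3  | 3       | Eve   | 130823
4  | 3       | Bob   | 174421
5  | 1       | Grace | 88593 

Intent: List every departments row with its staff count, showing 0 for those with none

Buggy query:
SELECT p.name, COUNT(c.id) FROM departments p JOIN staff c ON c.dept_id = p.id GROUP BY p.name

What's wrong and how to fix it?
Bug: INNER JOIN drops departments rows that have no matching staff rows

Fix: Switch to LEFT JOIN to retain unmatched parent rows

Corrected query:
SELECT p.name, COUNT(c.id) FROM departments p LEFT JOIN staff c ON c.dept_id = p.id GROUP BY p.name

Result:
name        | COUNT(c.id)
------------+------------
Engineering | 0          
Finance     | 2          
HR          | 1          
Marketing   | 2          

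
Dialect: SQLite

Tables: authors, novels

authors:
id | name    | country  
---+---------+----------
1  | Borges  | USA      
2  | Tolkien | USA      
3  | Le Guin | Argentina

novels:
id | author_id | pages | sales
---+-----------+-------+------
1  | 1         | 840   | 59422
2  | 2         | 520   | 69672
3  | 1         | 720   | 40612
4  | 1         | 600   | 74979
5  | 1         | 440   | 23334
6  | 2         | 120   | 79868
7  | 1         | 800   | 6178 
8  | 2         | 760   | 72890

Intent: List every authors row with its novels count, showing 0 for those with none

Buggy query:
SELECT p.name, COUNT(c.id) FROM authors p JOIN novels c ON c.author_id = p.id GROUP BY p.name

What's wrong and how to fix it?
Bug: INNER JOIN drops authors rows that have no matching novels rows

Fix: Switch to LEFT JOIN to retain unmatched parent rows

Corrected query:
SELECT p.name, COUNT(c.id) FROM authors p LEFT JOIN novels c ON c.author_id = p.id GROUP BY p.name

Result:
name    | COUNT(c.id)
--------+------------
Borges  | 5          
Le Guin | 0          
Tolkien | 3          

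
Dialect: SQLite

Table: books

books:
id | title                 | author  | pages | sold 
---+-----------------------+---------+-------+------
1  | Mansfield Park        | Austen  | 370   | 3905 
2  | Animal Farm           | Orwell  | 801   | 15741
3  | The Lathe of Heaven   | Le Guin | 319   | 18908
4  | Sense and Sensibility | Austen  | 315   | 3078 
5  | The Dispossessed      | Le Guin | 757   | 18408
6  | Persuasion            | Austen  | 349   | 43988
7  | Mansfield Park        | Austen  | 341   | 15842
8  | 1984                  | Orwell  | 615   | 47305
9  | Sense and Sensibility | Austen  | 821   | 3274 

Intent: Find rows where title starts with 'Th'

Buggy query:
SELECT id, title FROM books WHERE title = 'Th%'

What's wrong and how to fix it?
Bug: '=' compares the literal string including the % character; pattern matching needs LIKE

Fix: Use LIKE for wildcard pattern matching

Corrected query:
SELECT id, title FROM books WHERE title LIKE 'Th%'

Result:
id | title              
---+--------------------
3  | The Lathe of Heaven
5  | The Dispossessed   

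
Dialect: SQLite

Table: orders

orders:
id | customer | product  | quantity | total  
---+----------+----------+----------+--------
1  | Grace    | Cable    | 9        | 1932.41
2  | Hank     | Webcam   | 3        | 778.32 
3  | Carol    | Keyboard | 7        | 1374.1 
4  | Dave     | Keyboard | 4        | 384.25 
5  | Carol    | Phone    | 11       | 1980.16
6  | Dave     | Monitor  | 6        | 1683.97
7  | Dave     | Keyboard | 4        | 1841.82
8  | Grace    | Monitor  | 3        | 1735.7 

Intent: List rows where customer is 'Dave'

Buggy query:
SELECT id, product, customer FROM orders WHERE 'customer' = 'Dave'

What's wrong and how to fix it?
Bug: 'customer' in single quotes is a string literal, not the column; the comparison is literal-vs-literal and never true

Fix: Remove the quotes around the column name (or use double quotes for an identifier)

Corrected query:
SELECT id, product, customer FROM orders WHERE customer = 'Dave'

Result:
id | product  | customer
---+----------+---------
4  | Keyboard | Dave    
6  | Monitor  | Dave    
7  | Keyboard | Dave    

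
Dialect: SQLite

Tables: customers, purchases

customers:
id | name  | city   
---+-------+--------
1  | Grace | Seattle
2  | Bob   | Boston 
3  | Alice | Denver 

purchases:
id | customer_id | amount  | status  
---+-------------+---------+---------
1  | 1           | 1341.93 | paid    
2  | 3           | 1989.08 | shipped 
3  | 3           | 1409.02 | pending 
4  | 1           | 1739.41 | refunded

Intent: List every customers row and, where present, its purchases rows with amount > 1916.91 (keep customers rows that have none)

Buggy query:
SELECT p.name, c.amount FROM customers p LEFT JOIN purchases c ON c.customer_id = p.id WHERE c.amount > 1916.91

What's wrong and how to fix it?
Bug: A WHERE condition on the right-hand table after LEFT JOIN drops unmatched parents

Fix: Move the right-table condition into the ON clause so unmatched parents are kept

Corrected query:
SELECT p.name, c.amount FROM customers p LEFT JOIN purchases c ON c.customer_id = p.id AND c.amount > 1916.91

Result:
name  | amount 
------+--------
Grace | NULL   
Bob   | NULL   
Alice | 1989.08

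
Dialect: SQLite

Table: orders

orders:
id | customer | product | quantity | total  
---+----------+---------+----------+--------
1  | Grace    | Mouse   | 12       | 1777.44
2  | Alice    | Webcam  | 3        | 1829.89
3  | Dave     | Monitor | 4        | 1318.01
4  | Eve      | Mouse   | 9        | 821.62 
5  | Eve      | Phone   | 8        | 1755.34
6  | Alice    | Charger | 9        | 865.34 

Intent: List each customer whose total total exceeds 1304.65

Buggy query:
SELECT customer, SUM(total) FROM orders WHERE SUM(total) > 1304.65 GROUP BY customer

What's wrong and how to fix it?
Bug: SUM(total) is an aggregate, but WHERE filters rows before aggregation

Fix: Use HAVING (which filters groups after aggregation) instead of WHERE

Corrected query:
SELECT customer, SUM(total) FROM orders GROUP BY customer HAVING SUM(total) > 1304.65

Result:
customer | SUM(total)
---------+-----------
Alice    | 2695.23   
Dave     | 1318.01   
Eve      | 2576.96   
Grace    | 1777.44   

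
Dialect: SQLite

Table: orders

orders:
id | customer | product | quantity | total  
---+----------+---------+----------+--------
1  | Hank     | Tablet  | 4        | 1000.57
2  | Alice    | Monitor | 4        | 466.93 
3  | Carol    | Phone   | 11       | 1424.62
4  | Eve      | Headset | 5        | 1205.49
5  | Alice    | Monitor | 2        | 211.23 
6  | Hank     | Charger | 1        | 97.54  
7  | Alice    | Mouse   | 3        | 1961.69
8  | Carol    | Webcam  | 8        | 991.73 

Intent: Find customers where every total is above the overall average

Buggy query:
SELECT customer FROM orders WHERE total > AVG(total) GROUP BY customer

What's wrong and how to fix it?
Bug: AVG() is an aggregate; it can't sit directly in WHERE

Fix: Compute the overall average in a scalar subquery and compare each group's MIN against it in HAVING

Corrected query:
SELECT customer FROM orders GROUP BY customer HAVING MIN(total) > (SELECT AVG(total) FROM orders)

Result:
customer
--------
Carol   
Eve     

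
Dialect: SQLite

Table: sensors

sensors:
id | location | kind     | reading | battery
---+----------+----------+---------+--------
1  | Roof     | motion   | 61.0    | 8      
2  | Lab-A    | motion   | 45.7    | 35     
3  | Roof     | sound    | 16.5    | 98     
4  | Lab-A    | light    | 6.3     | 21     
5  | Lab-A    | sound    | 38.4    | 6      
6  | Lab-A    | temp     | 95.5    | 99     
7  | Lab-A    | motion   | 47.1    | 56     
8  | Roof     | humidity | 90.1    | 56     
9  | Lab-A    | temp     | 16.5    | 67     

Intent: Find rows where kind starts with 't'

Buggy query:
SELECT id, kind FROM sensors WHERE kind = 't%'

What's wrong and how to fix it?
Bug: '=' compares the literal string including the % character; pattern matching needs LIKE

Fix: Use LIKE for wildcard pattern matching

Corrected query:
SELECT id, kind FROM sensors WHERE kind LIKE 't%'

Result:
id | kind
---+-----
6  | temp
9  | temp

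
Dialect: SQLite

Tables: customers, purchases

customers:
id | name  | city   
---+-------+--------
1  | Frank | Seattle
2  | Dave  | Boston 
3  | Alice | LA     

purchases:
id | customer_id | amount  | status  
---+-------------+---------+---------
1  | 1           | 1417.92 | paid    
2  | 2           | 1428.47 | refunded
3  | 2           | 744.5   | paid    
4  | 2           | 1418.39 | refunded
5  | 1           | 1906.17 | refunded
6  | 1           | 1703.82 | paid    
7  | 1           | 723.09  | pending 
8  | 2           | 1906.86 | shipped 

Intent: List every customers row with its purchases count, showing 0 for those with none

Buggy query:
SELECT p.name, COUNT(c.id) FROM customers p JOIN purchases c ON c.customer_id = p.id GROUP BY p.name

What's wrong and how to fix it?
Bug: INNER JOIN drops customers rows that have no matching purchases rows

Fix: Use LEFT JOIN so parents without children still appear (COUNT(c.id) gives 0)

Corrected query:
SELECT p.name, COUNT(c.id) FROM customers p LEFT JOIN purchases c ON c.customer_id = p.id GROUP BY p.name

Result:
name  | COUNT(c.id)
------+------------
Alice | 0          
Dave  | 4          
Frank | 4          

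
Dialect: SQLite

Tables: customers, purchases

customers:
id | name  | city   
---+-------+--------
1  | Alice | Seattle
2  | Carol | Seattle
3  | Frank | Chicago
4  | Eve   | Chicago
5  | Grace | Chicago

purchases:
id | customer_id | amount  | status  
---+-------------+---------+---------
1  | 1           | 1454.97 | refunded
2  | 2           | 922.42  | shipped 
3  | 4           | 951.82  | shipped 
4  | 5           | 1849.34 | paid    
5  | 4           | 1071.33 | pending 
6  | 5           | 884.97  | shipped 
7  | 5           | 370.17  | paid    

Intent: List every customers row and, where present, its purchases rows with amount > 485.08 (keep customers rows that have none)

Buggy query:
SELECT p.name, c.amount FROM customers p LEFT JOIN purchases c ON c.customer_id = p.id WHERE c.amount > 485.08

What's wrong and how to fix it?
Bug: Filtering c.amount in WHERE discards the NULL rows produced by LEFT JOIN, turning it into an inner join

Fix: Put 'c.amount > 485.08' in the JOIN's ON clause instead of WHERE

Corrected query:
SELECT p.name, c.amount FROM customers p LEFT JOIN purchases c ON c.customer_id = p.id AND c.amount > 485.08

Result:
name  | amount 
------+--------
Alice | 1454.97
Carol | 922.42 
Frank | NULL   
Eve   | 951.82 
Eve   | 1071.33
Grace | 884.97 
Grace | 1849.34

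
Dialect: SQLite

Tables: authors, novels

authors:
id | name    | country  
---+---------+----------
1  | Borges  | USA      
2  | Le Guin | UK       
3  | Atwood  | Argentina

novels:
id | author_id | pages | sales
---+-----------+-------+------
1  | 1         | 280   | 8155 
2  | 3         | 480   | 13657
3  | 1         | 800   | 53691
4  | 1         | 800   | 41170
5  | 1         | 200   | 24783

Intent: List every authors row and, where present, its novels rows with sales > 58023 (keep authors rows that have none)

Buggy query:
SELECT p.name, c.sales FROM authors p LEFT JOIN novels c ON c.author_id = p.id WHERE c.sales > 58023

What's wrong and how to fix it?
Bug: A WHERE condition on the right-hand table after LEFT JOIN drops unmatched parents

Fix: Move the right-table condition into the ON clause so unmatched parents are kept

Corrected query:
SELECT p.name, c.sales FROM authors p LEFT JOIN novels c ON c.author_id = p.id AND c.sales > 58023

Result:
name    | sales
--------+------
Borges  | NULL 
Le Guin | NULL 
Atwood  | NULL 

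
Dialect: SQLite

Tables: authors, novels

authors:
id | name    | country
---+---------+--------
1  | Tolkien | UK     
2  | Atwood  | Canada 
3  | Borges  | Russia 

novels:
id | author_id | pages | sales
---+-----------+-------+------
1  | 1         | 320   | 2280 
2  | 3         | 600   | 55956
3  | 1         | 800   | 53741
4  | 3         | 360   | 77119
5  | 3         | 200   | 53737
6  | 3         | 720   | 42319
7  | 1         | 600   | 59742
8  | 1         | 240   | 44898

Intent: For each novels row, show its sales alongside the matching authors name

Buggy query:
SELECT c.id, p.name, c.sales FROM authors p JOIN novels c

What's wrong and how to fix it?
Bug: Missing join condition: each novels row is matched to all authors rows instead of just its own

Fix: Specify the join condition linking the foreign key to the parent id

Corrected query:
SELECT c.id, p.name, c.sales FROM authors p JOIN novels c ON c.author_id = p.id

Result:
id | name    | sales
---+---------+------
1  | Tolkien | 2280 
2  | Borges  | 55956
3  | Tolkien | 53741
4  | Borges  | 77119
5  | Borges  | 53737
6  | Borges  | 42319
7  | Tolkien | 59742
8  | Tolkien | 44898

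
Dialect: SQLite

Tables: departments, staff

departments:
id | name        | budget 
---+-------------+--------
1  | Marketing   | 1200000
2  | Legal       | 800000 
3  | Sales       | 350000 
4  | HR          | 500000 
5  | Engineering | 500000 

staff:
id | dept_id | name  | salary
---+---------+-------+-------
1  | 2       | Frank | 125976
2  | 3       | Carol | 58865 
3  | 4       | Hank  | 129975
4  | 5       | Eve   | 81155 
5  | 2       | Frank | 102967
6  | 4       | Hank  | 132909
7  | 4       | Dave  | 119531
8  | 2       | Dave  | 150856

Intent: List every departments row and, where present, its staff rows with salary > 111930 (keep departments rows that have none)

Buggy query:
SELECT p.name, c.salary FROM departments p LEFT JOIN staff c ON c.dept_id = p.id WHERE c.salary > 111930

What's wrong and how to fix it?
Bug: A WHERE condition on the right-hand table after LEFT JOIN drops unmatched parents

Fix: Move the right-table condition into the ON clause so unmatched parents are kept

Corrected query:
SELECT p.name, c.salary FROM departments p LEFT JOIN staff c ON c.dept_id = p.id AND c.salary > 111930

Result:
name        | salary
------------+-------
Marketing   | NULL  
Legal       | 125976
Legal       | 150856
Sales       | NULL  
HR          | 119531
HR          | 129975
HR          | 132909
Engineering | NULL  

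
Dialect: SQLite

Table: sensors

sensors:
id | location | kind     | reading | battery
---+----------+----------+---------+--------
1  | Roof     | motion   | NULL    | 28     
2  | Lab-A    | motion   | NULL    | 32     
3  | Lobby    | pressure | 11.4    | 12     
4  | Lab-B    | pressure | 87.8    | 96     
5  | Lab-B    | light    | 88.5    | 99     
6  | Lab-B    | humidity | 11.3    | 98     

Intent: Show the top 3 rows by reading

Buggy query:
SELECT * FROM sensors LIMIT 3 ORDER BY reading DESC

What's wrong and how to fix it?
Bug: ORDER BY cannot follow LIMIT; LIMIT is the final clause

Fix: Swap the clauses: ORDER BY first, then LIMIT

Corrected query:
SELECT * FROM sensors ORDER BY reading DESC LIMIT 3

Result:
id | location | kind     | reading | battery
---+----------+----------+---------+--------
5  | Lab-B    | light    | 88.5    | 99     
4  | Lab-B    | pressure | 87.8    | 96     
3  | Lobby    | pressure | 11.4    | 12     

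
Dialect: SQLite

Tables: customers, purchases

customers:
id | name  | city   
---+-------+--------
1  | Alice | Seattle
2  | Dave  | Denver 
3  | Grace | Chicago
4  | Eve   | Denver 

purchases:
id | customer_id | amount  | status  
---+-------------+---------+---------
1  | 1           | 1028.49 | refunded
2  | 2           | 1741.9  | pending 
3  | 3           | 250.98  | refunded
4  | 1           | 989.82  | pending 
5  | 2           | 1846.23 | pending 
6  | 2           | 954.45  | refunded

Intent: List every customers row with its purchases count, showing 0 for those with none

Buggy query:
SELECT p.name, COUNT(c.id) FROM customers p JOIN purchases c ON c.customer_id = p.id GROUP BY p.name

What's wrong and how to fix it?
Bug: An inner join excludes parents with zero children

Fix: Use LEFT JOIN so parents without children still appear (COUNT(c.id) gives 0)

Corrected query:
SELECT p.name, COUNT(c.id) FROM customers p LEFT JOIN purchases c ON c.customer_id = p.id GROUP BY p.name

Result:
name  | COUNT(c.id)
------+------------
Alice | 2          
Dave  | 3          
Eve   | 0          
Grace | 1          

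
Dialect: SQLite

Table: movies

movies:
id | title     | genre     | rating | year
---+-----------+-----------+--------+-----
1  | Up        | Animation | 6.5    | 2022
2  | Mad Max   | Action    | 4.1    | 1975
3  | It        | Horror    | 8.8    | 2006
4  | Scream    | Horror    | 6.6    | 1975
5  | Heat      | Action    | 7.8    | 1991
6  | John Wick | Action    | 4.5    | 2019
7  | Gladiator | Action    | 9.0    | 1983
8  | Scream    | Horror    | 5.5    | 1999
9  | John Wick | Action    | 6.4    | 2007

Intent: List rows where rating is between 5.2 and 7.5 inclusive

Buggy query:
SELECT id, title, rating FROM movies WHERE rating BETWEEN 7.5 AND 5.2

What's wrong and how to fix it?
Bug: BETWEEN expects the lower bound first; with 7.5 AND 5.2 the range is empty

Fix: Swap the bounds so the smaller value comes first

Corrected query:
SELECT id, title, rating FROM movies WHERE rating BETWEEN 5.2 AND 7.5

Result:
id | title     | rating
---+-----------+-------
1  | Up        | 6.5   
4  | Scream    | 6.6   
8  | Scream    | 5.5   
9  | John Wick | 6.4   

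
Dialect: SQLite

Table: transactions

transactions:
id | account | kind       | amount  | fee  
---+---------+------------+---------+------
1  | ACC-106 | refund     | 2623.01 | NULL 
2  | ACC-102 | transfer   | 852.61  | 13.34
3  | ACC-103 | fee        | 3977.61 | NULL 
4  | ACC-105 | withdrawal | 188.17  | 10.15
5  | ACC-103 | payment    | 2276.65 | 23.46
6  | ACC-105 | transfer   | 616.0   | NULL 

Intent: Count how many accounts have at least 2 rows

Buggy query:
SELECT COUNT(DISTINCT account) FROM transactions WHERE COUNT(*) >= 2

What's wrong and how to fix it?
Bug: WHERE filters individual rows, not groups, so a group-level COUNT is invalid there

Fix: Group first with HAVING COUNT(*) >= 2, then COUNT the resulting groups

Corrected query:
SELECT COUNT(*) FROM (SELECT account FROM transactions GROUP BY account HAVING COUNT(*) >= 2)

Result:
COUNT(*)
--------
2       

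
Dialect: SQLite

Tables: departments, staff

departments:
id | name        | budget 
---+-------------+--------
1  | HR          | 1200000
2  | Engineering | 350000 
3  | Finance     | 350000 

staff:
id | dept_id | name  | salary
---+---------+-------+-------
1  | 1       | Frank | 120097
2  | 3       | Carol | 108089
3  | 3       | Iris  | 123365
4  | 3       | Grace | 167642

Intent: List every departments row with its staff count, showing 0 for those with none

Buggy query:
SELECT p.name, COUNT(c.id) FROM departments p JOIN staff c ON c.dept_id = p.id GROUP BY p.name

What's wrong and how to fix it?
Bug: INNER JOIN drops departments rows that have no matching staff rows

Fix: Use LEFT JOIN so parents without children still appear (COUNT(c.id) gives 0)

Corrected query:
SELECT p.name, COUNT(c.id) FROM departments p LEFT JOIN staff c ON c.dept_id = p.id GROUP BY p.name

Result:
name        | COUNT(c.id)
------------+------------
Engineering | 0          
Finance     | 3          
HR          | 1          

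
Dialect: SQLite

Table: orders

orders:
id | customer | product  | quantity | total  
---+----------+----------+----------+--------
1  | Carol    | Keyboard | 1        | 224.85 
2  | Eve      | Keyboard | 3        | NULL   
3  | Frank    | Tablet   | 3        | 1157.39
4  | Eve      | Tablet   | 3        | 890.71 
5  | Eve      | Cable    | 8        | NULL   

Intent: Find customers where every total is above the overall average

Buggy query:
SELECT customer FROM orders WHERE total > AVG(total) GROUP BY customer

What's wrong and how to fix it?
Bug: AVG() is an aggregate; it can't sit directly in WHERE

Fix: Use a subquery for AVG and a HAVING MIN(...) filter so the condition holds for every row in the group

Corrected query:
SELECT customer FROM orders GROUP BY customer HAVING MIN(total) > (SELECT AVG(total) FROM orders)

Result:
customer
--------
Eve     
Frank   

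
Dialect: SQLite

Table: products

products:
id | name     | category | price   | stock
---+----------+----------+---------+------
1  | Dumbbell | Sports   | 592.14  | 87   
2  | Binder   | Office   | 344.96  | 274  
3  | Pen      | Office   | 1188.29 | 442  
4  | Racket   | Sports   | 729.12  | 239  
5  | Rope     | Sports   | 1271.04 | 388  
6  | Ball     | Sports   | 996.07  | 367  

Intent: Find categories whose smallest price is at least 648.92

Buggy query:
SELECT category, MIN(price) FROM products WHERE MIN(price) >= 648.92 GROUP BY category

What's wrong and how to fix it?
Bug: Aggregates like MIN are computed per group after WHERE runs

Fix: Use HAVING for the per-group MIN condition

Corrected query:
SELECT category, MIN(price) FROM products GROUP BY category HAVING MIN(price) >= 648.92

Result:
(no rows)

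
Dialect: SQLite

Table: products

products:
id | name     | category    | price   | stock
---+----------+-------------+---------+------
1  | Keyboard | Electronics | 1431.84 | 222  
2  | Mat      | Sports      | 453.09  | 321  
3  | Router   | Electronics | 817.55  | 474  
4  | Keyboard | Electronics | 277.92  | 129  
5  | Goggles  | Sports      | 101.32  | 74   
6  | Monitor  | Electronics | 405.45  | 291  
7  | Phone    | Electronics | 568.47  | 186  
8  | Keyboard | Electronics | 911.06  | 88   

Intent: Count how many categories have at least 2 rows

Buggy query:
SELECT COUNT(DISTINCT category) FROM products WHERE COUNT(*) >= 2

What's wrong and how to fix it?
Bug: WHERE filters individual rows, not groups, so a group-level COUNT is invalid there

Fix: Group first with HAVING COUNT(*) >= 2, then COUNT the resulting groups

Corrected query:
SELECT COUNT(*) FROM (SELECT category FROM products GROUP BY category HAVING COUNT(*) >= 2)

Result:
COUNT(*)
--------
2       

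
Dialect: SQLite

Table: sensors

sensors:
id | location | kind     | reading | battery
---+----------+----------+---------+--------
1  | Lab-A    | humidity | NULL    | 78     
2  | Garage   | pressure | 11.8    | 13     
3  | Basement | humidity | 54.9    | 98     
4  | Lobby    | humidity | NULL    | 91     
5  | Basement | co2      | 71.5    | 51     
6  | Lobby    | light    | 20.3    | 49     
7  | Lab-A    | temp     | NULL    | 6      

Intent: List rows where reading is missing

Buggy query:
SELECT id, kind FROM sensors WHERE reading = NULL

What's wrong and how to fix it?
Bug: Comparing to NULL with '=' never matches; NULL = NULL is unknown, not true

Fix: Replace '= NULL' with 'IS NULL'

Corrected query:
SELECT id, kind FROM sensors WHERE reading IS NULL

Result:
id | kind    
---+---------
1  | humidity
4  | humidity
7  | temp    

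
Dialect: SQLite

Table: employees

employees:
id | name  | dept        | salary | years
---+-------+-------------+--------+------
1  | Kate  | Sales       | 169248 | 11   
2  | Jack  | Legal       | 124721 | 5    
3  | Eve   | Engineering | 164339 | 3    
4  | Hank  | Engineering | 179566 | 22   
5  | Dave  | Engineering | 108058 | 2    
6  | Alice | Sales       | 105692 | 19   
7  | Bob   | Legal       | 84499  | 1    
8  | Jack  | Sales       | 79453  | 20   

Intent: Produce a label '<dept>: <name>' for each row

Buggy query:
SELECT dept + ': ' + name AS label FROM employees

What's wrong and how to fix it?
Bug: '+' is numeric addition; on text columns SQLite converts them to 0 instead of concatenating

Fix: Replace + with || to concatenate text

Corrected query:
SELECT dept || ': ' || name AS label FROM employees

Result:
label            
-----------------
Sales: Kate      
Legal: Jack      
Engineering: Eve 
Engineering: Hank
Engineering: Dave
Sales: Alice     
Legal: Bob       
Sales: Jack      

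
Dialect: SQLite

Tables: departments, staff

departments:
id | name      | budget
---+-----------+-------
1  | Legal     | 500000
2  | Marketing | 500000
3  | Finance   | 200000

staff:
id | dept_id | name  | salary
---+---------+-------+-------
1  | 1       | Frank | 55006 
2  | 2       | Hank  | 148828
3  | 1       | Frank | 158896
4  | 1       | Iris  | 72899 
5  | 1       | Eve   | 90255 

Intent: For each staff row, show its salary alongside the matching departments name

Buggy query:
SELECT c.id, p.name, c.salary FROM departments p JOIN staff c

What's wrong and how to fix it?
Bug: JOIN with no ON clause produces a cartesian product; every staff row pairs with every departments row

Fix: Add ON c.dept_id = p.id to the JOIN

Corrected query:
SELECT c.id, p.name, c.salary FROM departments p JOIN staff c ON c.dept_id = p.id

Result:
id | name      | salary
---+-----------+-------
1  | Legal     | 55006 
2  | Marketing | 148828
3  | Legal     | 158896
4  | Legal     | 72899 
5  | Legal     | 90255 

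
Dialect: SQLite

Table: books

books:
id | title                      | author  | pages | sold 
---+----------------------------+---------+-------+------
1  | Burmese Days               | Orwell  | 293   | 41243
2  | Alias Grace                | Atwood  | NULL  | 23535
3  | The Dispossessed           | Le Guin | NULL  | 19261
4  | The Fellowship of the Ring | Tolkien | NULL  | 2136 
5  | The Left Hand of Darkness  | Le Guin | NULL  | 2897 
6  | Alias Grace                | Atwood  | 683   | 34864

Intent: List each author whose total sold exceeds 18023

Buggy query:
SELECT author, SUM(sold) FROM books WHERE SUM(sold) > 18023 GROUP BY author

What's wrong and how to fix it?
Bug: WHERE runs before GROUP BY, so aggregates aren't available there

Fix: Move the aggregate condition to a HAVING clause

Corrected query:
SELECT author, SUM(sold) FROM books GROUP BY author HAVING SUM(sold) > 18023

Result:
author  | SUM(sold)
--------+----------
Atwood  | 58399    
Le Guin | 22158    
Orwell  | 41243    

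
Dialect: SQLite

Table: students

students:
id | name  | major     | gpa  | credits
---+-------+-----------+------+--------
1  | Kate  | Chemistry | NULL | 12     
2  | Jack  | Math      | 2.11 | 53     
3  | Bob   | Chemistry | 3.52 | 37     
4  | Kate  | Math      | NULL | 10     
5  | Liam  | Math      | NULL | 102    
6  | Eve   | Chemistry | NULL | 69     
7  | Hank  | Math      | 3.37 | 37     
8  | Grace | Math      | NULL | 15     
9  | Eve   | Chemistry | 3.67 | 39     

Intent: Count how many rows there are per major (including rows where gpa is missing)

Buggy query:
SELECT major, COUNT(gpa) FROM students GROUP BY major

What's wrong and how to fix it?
Bug: COUNT(gpa) skips NULLs, so groups with missing gpa are undercounted

Fix: Replace COUNT(gpa) with COUNT(*)

Corrected query:
SELECT major, COUNT(*) FROM students GROUP BY major

Result:
major     | COUNT(*)
----------+---------
Chemistry | 4       
Math      | 5       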